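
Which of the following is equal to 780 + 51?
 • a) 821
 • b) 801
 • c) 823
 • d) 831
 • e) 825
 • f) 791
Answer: d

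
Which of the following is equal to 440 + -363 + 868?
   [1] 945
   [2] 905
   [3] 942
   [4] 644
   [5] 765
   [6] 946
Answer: 1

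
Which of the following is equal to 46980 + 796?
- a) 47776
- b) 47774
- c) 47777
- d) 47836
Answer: a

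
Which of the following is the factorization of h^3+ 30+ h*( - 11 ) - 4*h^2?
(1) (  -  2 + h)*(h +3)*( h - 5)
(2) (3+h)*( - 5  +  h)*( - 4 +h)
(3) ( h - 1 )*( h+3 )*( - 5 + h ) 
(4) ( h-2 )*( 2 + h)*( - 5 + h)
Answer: 1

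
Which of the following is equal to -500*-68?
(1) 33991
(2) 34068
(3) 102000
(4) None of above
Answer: 4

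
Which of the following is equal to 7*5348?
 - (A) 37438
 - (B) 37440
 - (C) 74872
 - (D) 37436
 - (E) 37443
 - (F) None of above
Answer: D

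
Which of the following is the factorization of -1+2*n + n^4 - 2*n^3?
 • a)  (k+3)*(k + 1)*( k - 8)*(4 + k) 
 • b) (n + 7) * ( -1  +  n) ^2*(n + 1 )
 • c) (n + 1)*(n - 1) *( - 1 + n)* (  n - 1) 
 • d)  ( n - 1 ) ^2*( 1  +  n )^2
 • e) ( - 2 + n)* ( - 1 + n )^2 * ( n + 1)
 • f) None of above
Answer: c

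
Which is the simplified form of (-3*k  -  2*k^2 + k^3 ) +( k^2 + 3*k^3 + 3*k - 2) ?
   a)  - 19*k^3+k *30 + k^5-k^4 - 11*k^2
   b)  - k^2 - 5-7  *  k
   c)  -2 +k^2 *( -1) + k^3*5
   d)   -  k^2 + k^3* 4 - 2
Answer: d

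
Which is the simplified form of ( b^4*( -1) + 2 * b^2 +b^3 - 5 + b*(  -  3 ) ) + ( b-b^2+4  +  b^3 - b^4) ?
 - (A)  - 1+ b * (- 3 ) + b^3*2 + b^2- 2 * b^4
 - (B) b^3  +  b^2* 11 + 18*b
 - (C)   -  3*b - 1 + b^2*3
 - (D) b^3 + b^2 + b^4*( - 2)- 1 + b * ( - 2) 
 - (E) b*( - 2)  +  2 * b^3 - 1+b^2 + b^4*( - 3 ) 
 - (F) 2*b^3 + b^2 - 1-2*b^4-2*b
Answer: F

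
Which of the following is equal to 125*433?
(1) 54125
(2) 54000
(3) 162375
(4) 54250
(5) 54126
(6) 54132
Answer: 1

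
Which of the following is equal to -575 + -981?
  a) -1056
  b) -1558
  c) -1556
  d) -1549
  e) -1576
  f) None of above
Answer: c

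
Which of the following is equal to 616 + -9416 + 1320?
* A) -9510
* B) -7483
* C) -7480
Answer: C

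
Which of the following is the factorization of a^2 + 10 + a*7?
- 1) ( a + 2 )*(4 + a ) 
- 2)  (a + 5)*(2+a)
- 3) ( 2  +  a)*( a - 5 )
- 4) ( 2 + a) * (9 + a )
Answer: 2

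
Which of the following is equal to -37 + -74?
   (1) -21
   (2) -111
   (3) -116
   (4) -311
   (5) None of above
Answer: 2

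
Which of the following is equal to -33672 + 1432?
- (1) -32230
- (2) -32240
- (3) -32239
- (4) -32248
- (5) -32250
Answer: 2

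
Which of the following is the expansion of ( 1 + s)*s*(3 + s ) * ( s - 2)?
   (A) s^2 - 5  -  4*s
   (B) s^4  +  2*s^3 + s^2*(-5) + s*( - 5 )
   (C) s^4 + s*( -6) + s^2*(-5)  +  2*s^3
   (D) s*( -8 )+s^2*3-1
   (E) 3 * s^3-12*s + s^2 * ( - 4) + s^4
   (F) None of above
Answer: C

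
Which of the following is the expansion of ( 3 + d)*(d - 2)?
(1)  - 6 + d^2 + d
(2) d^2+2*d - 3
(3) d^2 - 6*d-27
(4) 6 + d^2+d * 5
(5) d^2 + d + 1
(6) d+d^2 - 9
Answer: 1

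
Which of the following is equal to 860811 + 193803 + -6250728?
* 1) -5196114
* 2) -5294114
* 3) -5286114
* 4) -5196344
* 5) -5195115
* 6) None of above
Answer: 1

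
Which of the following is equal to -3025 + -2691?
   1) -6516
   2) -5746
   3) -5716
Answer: 3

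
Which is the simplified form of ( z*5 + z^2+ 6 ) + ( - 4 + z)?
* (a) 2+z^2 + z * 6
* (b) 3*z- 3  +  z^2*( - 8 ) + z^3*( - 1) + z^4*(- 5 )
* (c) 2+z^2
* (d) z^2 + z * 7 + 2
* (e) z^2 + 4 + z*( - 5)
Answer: a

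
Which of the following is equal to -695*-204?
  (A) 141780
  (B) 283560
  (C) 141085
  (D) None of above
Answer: A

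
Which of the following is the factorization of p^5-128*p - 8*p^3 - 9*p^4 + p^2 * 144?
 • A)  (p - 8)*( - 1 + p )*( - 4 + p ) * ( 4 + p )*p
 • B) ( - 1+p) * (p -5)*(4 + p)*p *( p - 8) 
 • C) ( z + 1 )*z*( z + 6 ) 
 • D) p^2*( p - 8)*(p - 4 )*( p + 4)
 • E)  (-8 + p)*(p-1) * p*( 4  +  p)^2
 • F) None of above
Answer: A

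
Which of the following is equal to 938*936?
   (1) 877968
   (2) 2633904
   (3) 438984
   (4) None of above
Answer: 1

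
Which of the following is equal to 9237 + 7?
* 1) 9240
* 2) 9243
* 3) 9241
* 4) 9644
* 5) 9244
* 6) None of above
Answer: 5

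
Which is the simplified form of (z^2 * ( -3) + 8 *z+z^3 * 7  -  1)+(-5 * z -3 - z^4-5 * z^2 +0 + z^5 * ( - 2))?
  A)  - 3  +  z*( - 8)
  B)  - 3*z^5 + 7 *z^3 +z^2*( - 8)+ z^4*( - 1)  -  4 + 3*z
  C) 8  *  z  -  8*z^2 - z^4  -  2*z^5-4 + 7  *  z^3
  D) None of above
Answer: D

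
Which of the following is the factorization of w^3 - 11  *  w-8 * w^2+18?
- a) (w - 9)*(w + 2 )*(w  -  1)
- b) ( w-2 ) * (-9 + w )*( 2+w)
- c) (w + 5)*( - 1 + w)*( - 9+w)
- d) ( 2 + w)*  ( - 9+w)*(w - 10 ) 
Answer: a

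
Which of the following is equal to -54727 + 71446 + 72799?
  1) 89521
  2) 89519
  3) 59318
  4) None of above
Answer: 4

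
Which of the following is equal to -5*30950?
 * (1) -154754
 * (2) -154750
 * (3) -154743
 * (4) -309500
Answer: 2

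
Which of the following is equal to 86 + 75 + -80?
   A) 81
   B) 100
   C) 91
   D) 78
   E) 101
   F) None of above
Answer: A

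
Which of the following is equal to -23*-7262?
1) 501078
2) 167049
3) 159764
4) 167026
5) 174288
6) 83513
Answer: 4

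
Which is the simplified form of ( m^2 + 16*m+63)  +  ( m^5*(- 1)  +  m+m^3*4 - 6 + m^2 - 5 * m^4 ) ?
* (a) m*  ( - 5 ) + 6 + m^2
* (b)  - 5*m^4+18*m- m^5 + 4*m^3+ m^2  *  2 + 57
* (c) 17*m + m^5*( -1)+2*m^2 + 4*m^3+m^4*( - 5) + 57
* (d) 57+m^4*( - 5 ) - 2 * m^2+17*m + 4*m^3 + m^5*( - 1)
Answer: c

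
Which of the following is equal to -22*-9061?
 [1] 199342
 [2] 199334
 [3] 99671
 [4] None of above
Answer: 1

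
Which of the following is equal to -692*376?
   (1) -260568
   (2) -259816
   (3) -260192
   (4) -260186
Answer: 3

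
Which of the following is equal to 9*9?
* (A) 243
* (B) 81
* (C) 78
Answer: B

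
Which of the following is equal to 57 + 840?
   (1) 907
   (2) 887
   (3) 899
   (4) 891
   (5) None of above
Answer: 5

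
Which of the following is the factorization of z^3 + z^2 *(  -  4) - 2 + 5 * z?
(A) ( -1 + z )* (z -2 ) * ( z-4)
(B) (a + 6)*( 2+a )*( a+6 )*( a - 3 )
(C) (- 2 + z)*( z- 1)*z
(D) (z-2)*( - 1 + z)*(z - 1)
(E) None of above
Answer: D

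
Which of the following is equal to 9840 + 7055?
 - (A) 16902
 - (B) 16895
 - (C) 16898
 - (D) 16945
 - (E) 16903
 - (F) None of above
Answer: B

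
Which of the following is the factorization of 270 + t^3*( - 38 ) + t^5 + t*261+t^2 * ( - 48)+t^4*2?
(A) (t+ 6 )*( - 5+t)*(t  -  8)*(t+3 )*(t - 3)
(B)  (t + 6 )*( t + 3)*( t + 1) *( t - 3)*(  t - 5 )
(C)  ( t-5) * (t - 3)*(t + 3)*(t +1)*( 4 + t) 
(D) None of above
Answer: B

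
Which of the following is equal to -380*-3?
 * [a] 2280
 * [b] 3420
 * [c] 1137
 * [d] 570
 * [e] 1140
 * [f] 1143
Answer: e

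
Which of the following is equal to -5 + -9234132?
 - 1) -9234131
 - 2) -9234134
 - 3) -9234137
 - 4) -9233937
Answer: 3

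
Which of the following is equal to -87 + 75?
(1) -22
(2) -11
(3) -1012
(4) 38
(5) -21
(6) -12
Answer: 6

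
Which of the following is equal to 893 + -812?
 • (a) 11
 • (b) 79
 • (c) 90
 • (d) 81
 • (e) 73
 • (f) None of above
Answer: d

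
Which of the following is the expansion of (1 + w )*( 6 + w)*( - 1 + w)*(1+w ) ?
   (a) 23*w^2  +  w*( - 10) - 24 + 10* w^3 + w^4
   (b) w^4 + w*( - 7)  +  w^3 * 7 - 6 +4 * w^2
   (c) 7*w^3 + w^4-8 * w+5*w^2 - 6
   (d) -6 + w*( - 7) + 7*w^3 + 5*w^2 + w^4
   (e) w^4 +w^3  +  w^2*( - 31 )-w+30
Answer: d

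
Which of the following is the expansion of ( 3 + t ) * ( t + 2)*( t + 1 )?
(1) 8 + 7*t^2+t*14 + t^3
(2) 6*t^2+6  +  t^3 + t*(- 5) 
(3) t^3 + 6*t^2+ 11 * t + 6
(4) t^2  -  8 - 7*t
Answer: 3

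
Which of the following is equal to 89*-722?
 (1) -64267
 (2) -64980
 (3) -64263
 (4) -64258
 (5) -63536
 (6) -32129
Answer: 4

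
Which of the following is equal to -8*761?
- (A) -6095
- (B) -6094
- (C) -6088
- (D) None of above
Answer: C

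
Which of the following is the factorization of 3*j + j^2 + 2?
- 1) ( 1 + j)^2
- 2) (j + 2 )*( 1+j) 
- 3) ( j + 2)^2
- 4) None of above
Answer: 2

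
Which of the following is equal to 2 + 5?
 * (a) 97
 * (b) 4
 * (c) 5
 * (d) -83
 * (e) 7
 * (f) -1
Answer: e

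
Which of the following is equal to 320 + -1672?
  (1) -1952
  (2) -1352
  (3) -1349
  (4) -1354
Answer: 2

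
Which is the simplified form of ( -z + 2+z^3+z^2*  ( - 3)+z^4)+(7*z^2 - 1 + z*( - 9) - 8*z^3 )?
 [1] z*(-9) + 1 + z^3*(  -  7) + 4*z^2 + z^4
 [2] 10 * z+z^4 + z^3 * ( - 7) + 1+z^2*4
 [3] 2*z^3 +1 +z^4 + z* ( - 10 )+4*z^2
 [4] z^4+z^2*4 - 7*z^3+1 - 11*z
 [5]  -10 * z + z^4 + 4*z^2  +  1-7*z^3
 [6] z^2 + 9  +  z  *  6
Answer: 5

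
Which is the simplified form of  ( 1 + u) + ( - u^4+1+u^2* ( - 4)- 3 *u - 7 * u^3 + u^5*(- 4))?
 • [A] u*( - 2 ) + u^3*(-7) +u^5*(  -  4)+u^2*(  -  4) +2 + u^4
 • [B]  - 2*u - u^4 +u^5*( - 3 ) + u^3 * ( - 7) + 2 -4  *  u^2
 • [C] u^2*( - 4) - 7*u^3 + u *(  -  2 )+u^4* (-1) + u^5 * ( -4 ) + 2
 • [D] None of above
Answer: C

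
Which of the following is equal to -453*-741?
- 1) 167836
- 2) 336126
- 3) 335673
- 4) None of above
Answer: 3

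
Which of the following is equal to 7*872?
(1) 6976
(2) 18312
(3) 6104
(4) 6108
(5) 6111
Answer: 3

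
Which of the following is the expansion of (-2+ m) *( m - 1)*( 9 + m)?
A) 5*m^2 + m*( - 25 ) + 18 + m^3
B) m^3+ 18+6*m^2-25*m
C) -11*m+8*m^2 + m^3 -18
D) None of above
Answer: B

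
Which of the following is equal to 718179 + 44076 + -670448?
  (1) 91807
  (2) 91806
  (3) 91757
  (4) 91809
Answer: 1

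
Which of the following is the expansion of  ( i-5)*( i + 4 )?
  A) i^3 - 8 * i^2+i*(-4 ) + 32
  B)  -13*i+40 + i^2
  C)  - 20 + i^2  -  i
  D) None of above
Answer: C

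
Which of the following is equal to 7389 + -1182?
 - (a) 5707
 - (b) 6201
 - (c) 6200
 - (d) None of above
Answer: d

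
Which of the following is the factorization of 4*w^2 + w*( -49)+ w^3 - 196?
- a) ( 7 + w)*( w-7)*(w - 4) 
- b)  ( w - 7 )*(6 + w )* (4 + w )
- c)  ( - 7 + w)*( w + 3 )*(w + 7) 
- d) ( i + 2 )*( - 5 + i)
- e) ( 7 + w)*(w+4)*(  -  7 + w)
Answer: e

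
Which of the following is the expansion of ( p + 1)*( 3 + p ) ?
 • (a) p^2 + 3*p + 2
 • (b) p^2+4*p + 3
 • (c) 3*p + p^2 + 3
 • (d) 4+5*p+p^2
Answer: b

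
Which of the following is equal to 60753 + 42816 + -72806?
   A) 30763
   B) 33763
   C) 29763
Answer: A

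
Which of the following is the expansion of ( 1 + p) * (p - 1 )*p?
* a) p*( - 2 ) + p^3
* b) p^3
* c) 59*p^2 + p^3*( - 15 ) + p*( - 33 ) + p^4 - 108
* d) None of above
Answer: d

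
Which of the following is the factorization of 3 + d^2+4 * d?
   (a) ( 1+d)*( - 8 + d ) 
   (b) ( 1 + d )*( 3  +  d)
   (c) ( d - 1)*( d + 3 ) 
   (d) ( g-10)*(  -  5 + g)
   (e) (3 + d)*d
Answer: b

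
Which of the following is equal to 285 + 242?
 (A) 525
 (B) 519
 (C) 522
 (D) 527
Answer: D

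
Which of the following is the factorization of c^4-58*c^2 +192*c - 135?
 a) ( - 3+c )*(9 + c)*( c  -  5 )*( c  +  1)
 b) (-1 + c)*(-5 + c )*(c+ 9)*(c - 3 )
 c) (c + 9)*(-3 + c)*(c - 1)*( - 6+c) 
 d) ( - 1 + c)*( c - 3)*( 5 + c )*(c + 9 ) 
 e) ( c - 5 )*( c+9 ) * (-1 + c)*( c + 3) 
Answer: b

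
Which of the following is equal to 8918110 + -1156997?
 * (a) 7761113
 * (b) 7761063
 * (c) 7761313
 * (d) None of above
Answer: a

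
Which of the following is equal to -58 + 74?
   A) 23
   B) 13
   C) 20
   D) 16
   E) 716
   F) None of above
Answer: D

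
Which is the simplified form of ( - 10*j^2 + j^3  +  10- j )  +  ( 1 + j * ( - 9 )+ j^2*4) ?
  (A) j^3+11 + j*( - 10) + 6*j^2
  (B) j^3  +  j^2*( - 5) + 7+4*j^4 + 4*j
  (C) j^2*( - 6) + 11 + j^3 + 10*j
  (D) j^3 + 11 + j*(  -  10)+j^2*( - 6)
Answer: D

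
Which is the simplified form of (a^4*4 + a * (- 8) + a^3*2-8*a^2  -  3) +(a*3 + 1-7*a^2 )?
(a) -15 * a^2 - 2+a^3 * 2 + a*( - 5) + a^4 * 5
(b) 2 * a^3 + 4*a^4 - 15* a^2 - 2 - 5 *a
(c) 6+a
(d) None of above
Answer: b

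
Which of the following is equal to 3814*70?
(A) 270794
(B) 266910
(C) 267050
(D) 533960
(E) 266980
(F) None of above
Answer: E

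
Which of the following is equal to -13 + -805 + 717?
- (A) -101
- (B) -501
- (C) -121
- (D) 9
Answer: A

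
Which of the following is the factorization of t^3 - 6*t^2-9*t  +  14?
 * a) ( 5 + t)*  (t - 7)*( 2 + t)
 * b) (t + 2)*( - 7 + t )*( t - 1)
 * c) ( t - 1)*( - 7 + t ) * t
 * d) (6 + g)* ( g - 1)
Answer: b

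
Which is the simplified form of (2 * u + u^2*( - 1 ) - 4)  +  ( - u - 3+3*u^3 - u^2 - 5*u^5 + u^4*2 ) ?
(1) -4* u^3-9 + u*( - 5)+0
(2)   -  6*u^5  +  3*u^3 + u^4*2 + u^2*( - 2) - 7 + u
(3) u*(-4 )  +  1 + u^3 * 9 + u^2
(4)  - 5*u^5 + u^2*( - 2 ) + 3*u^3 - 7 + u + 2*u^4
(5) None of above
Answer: 4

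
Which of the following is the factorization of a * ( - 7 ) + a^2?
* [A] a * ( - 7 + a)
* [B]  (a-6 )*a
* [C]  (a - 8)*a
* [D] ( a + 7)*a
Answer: A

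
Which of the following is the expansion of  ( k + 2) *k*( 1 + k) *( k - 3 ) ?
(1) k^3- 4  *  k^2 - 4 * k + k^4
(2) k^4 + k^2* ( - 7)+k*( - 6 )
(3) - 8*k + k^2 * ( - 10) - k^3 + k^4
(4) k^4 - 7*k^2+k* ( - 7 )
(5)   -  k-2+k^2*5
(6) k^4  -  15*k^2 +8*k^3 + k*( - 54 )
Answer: 2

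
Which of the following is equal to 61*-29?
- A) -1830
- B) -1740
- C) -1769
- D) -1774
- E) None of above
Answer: C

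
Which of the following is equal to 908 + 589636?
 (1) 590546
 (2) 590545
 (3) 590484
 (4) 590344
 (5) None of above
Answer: 5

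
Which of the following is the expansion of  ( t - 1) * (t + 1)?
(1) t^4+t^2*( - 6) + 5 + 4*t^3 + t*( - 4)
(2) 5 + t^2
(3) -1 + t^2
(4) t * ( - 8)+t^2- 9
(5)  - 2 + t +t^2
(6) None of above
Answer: 3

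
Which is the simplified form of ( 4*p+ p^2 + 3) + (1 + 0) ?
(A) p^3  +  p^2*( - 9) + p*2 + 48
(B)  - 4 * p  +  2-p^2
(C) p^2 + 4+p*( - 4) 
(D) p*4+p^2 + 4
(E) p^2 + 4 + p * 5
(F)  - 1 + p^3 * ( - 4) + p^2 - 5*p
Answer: D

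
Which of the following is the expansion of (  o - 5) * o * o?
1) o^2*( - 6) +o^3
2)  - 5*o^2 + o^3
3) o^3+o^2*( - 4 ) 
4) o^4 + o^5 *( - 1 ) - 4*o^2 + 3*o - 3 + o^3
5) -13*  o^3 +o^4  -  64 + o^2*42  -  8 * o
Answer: 2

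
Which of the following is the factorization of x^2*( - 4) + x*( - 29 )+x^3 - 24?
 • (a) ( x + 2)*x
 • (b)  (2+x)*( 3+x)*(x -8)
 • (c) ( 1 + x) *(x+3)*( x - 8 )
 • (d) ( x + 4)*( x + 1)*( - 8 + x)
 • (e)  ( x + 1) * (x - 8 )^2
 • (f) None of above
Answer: c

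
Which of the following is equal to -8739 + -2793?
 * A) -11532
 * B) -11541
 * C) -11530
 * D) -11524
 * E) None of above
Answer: A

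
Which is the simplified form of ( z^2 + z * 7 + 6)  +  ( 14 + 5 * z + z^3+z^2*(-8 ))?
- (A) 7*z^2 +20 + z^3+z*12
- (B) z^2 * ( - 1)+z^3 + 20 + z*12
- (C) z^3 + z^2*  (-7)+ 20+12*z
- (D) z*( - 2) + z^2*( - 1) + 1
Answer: C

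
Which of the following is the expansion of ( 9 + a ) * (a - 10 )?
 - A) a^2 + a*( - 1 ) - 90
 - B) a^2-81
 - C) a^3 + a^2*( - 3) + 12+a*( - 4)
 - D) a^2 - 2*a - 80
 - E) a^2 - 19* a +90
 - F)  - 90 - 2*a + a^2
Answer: A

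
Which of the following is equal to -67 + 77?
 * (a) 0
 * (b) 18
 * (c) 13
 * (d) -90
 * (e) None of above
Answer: e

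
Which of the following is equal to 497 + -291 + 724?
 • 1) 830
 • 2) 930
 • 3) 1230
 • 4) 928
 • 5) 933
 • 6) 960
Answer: 2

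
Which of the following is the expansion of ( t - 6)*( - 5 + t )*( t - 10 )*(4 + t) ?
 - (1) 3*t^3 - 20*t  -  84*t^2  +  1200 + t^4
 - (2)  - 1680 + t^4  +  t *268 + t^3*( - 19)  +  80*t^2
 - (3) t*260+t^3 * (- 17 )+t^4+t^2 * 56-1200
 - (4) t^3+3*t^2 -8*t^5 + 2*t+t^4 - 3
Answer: 3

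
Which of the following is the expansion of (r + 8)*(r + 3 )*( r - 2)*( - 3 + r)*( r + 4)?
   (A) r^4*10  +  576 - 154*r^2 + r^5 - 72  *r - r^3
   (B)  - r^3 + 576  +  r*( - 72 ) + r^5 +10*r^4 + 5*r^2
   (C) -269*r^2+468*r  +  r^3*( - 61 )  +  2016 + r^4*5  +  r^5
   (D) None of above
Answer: A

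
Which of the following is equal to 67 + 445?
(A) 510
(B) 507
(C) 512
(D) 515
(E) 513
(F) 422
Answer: C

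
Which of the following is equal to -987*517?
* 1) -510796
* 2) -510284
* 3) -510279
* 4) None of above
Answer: 3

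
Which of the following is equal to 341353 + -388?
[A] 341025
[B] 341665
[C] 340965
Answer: C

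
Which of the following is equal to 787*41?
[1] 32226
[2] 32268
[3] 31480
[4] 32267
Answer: 4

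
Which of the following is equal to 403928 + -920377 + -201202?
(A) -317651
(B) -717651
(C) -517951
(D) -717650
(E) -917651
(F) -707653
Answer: B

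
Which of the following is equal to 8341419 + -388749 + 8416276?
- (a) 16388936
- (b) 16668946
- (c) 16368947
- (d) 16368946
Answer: d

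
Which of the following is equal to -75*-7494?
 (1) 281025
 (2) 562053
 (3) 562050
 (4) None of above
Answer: 3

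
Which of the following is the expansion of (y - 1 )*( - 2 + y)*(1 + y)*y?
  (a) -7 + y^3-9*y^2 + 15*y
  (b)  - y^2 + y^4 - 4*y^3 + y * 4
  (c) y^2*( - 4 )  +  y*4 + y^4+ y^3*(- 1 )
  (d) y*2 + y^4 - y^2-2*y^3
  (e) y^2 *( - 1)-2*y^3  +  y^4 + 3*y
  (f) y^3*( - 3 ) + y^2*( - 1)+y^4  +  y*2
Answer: d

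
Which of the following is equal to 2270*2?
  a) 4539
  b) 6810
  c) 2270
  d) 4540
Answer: d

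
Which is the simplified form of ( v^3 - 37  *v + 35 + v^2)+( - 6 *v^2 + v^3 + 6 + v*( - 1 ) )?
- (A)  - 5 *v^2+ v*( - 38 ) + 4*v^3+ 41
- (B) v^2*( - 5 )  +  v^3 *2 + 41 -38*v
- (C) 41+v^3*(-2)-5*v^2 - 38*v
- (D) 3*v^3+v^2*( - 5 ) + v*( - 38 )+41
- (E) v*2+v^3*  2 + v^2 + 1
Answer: B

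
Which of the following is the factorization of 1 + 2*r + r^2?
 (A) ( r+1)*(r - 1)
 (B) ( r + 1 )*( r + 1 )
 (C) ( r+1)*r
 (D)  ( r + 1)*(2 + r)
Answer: B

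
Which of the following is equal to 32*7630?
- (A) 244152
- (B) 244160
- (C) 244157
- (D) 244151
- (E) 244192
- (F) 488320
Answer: B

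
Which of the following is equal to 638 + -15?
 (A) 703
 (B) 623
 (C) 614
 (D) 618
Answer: B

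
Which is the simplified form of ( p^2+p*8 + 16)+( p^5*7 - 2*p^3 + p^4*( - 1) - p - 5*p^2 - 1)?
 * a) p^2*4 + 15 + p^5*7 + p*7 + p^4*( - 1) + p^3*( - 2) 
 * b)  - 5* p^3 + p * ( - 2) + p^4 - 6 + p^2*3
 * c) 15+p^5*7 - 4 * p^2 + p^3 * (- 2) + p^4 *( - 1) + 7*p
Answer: c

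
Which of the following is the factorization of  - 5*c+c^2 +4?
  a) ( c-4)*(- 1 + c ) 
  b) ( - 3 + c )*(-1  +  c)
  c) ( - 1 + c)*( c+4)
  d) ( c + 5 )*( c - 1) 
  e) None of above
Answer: a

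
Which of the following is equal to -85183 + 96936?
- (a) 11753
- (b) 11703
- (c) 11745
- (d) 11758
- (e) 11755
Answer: a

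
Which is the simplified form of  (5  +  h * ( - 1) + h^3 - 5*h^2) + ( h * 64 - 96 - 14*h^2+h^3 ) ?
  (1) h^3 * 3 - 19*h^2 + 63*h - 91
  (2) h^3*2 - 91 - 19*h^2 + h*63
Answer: 2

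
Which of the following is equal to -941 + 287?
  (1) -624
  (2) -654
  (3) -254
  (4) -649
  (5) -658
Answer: 2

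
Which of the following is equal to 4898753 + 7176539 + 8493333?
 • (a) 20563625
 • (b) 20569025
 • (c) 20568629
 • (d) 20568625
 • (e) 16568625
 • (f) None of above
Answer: d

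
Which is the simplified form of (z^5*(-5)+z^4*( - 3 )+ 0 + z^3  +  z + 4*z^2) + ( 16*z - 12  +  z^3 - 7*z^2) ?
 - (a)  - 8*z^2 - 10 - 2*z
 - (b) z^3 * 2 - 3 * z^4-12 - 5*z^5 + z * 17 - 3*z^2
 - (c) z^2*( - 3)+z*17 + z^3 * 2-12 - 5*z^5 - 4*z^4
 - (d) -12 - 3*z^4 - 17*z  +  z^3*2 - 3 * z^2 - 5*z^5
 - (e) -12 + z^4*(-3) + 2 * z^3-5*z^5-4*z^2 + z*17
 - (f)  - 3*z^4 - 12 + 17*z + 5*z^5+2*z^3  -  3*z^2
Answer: b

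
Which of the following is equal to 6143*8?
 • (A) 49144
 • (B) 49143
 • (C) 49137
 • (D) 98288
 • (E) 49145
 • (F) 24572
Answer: A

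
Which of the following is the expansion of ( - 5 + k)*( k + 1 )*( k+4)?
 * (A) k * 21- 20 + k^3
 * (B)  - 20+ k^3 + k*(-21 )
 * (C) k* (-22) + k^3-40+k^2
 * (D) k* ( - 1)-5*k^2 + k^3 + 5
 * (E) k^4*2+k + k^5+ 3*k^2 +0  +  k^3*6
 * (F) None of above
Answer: B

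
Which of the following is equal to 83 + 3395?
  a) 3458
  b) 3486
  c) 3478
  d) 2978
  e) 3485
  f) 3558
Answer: c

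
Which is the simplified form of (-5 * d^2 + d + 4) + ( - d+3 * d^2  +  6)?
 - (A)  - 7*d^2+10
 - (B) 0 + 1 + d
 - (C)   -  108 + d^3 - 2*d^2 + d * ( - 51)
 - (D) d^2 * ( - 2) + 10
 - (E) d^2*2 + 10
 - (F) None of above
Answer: D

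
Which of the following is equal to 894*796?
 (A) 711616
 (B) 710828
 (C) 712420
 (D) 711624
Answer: D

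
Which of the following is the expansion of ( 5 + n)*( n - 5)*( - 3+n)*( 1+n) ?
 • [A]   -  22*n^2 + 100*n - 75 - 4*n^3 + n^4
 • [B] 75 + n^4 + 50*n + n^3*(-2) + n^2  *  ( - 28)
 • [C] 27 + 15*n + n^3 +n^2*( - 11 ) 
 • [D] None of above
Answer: B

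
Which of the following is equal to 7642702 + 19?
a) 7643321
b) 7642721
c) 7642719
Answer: b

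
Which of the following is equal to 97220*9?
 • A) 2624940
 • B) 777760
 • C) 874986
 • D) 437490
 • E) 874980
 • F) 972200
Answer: E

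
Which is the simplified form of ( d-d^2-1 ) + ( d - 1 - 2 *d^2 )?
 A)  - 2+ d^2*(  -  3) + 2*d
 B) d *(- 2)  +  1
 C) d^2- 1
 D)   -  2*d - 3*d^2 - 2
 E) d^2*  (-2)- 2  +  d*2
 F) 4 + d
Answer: A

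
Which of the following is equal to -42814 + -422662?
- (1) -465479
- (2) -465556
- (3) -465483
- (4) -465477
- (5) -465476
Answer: 5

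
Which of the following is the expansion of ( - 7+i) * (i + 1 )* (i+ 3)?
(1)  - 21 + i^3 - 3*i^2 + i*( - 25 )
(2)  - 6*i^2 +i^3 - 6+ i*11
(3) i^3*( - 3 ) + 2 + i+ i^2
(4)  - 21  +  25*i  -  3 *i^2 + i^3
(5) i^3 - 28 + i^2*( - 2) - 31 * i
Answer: 1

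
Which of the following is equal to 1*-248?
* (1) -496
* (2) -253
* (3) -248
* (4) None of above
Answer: 3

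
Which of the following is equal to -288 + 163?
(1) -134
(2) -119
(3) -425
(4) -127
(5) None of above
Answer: 5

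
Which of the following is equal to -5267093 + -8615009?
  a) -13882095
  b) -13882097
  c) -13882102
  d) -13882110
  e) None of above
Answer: c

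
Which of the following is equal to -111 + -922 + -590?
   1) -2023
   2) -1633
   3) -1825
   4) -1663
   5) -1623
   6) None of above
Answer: 5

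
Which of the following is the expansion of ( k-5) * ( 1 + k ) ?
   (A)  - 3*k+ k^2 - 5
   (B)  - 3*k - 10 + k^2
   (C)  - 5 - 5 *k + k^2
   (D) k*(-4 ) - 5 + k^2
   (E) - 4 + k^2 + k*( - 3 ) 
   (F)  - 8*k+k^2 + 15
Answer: D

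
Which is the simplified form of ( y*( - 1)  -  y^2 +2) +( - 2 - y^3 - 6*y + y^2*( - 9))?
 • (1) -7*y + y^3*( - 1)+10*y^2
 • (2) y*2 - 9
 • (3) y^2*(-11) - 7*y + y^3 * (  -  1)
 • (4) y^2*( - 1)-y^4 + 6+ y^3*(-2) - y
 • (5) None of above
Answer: 5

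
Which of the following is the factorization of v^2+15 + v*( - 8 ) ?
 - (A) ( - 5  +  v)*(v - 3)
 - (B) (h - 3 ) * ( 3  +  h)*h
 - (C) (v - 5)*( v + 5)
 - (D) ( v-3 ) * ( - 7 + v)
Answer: A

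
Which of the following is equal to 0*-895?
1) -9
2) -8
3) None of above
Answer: 3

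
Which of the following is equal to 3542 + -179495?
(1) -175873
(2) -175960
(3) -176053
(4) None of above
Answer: 4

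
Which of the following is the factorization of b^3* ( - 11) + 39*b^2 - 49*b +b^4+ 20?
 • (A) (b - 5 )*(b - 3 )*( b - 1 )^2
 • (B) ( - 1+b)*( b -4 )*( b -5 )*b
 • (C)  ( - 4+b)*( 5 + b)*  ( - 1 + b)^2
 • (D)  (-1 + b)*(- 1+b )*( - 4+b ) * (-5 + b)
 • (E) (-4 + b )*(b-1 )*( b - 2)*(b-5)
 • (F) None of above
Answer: D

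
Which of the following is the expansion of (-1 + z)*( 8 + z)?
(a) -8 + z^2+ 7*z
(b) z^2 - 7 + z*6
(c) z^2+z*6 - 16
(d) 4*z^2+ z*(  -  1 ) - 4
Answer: a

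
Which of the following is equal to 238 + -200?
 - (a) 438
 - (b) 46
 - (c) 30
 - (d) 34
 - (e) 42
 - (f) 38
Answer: f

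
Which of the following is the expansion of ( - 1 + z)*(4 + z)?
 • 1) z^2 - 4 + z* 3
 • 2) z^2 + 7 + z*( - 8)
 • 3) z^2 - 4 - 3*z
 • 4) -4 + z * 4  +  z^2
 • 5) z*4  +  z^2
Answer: 1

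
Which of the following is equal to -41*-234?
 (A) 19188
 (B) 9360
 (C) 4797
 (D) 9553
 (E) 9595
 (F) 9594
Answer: F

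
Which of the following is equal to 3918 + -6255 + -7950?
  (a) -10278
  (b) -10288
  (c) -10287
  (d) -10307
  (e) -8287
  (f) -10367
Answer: c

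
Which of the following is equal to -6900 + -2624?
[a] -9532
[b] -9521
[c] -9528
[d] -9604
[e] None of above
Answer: e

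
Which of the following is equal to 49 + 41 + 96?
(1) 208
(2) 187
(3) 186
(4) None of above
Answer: 3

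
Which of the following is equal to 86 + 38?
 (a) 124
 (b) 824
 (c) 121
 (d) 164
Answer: a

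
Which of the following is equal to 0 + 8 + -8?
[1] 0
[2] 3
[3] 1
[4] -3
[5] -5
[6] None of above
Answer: 1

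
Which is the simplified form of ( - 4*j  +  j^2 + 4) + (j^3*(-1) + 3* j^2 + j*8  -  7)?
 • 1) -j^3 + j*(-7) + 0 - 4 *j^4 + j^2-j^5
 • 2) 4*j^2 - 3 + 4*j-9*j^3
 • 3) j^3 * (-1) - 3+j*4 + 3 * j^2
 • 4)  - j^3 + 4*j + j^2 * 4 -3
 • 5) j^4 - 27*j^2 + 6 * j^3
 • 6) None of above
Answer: 4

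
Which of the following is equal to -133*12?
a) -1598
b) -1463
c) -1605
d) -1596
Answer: d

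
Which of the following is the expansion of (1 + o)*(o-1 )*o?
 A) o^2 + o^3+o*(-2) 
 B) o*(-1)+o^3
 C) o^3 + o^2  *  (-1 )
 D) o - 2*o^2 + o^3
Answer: B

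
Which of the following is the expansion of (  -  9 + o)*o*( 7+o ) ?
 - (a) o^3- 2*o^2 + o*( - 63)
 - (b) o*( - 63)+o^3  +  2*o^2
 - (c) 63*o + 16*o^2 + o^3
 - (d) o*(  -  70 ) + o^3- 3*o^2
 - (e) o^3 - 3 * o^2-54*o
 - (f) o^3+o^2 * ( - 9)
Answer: a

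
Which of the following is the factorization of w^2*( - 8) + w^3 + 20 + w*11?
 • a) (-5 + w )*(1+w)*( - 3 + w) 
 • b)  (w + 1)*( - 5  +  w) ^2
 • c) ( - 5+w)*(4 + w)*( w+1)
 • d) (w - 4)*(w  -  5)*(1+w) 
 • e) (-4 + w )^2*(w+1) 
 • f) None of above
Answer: d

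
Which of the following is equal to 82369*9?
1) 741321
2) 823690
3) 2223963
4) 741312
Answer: 1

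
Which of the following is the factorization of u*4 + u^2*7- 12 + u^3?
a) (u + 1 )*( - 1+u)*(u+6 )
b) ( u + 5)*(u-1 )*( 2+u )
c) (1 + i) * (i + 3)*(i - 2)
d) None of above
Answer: d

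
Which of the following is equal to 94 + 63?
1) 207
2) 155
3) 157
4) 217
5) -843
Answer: 3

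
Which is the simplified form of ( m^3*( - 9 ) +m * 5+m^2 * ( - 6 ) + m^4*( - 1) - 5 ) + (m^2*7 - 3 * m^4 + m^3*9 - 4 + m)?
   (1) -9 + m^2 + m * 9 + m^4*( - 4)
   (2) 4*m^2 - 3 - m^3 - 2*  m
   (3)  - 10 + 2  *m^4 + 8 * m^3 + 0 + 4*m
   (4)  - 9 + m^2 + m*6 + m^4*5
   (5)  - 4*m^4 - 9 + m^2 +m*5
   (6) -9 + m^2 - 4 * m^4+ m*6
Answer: 6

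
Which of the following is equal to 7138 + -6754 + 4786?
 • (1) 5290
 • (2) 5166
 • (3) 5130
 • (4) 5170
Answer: 4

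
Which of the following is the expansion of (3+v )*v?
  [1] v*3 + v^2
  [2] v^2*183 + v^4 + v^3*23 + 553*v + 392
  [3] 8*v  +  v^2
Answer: 1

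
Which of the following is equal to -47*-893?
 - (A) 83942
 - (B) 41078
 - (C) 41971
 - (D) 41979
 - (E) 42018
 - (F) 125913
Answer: C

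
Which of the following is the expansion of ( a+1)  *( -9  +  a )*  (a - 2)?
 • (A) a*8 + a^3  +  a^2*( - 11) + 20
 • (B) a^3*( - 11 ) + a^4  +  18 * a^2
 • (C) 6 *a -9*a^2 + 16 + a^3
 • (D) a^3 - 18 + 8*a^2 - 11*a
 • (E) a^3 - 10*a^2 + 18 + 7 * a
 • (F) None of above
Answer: E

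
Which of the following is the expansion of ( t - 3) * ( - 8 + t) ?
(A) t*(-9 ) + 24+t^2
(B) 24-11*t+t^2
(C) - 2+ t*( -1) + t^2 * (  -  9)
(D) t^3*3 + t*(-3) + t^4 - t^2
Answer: B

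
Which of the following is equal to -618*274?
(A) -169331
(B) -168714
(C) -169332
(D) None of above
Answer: C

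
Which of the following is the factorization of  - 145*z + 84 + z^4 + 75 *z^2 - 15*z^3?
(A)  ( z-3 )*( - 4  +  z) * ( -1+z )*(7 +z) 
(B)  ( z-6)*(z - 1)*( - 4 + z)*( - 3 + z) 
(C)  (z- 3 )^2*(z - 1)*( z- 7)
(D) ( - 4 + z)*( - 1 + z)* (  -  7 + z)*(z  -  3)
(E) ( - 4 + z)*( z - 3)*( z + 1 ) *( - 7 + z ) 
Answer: D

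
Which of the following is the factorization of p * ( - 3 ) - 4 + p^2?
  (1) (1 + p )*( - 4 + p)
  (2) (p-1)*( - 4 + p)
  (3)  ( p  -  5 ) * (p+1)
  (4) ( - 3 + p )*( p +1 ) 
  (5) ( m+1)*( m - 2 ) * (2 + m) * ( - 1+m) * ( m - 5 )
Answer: 1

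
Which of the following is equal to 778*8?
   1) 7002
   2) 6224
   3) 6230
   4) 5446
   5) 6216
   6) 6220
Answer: 2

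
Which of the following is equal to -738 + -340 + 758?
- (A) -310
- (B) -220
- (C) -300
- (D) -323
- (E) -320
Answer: E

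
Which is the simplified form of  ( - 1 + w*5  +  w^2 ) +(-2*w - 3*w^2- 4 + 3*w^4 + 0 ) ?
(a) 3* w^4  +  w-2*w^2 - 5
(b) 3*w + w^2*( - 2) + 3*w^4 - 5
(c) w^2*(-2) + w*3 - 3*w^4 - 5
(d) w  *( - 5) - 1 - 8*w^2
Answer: b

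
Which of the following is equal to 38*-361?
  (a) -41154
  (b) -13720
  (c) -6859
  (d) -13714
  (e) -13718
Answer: e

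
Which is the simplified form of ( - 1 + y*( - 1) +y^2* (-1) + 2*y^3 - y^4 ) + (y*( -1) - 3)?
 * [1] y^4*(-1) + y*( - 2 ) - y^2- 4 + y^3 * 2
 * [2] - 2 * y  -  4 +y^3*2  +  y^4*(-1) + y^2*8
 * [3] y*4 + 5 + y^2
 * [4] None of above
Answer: 1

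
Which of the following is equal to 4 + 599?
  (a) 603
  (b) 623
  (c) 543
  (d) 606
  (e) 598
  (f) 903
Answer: a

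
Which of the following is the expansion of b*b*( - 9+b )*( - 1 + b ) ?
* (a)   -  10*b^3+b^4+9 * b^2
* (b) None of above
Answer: a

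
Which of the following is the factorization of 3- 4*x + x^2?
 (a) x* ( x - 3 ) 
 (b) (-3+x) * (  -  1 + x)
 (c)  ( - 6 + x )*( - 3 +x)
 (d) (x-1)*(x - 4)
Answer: b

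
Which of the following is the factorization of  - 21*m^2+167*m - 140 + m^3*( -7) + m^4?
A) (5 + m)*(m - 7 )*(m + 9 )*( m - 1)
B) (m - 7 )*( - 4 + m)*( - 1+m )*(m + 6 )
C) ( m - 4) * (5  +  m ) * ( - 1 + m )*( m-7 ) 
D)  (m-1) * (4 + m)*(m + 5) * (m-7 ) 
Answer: C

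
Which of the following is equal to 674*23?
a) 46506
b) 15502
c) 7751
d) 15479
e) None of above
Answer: b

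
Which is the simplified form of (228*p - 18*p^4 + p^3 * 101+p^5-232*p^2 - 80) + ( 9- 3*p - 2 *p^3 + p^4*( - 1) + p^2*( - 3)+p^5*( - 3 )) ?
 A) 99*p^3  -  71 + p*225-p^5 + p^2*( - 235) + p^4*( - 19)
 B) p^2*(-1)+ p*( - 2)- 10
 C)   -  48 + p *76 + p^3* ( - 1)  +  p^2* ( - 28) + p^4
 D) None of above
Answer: D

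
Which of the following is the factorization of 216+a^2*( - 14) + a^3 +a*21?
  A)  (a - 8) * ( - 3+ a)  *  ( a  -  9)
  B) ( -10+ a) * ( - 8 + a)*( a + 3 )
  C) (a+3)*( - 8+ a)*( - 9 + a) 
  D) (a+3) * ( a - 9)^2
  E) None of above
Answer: C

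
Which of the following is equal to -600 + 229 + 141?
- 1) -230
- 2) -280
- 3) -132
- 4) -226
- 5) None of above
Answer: 1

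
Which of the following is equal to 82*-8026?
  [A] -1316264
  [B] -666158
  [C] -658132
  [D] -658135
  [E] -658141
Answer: C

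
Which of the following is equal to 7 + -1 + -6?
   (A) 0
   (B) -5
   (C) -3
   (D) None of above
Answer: A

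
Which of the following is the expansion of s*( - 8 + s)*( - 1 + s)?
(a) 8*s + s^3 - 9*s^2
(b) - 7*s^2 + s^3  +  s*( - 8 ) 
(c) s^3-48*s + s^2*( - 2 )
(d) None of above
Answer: a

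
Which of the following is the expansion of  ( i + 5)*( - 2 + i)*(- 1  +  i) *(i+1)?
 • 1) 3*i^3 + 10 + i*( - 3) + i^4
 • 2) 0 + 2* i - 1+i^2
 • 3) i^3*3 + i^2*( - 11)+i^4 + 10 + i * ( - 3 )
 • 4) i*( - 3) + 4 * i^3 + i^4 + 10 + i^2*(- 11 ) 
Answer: 3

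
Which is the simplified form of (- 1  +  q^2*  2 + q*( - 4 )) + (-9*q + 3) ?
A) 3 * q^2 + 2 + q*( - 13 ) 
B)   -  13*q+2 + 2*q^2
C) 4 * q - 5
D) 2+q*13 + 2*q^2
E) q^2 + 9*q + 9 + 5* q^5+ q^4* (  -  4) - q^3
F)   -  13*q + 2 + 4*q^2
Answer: B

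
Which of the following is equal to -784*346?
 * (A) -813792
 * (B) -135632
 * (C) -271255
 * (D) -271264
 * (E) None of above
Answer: D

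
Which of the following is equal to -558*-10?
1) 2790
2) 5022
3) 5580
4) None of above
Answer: 3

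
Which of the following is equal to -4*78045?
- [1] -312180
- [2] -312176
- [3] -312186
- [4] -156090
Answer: 1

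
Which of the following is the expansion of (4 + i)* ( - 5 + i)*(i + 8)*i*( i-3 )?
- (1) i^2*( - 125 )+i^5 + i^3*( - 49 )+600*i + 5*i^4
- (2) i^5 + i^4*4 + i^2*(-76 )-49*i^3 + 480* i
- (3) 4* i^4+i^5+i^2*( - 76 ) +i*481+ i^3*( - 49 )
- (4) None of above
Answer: 2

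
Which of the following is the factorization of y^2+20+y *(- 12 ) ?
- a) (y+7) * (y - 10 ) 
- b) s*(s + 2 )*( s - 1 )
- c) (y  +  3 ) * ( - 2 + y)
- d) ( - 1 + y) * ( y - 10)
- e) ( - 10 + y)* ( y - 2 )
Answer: e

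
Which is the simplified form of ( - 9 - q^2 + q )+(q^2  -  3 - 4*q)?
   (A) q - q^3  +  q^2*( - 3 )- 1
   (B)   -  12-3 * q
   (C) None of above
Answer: B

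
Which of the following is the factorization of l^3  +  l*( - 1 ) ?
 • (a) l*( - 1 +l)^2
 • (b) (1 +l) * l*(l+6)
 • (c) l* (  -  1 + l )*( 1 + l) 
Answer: c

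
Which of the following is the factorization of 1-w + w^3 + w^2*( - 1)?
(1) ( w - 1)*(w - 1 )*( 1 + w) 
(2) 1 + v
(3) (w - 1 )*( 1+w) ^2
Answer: 1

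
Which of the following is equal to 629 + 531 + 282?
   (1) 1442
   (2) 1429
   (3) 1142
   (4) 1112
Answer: 1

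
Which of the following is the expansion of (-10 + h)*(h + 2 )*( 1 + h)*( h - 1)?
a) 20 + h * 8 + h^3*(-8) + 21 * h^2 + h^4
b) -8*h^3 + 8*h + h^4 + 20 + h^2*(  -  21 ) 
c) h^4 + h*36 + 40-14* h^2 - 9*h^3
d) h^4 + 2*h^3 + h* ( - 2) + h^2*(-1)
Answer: b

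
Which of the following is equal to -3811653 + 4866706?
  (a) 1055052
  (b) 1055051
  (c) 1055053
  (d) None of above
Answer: c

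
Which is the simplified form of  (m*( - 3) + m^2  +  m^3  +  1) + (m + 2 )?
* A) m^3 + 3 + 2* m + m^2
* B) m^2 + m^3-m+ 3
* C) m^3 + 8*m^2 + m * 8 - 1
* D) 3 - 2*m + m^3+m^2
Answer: D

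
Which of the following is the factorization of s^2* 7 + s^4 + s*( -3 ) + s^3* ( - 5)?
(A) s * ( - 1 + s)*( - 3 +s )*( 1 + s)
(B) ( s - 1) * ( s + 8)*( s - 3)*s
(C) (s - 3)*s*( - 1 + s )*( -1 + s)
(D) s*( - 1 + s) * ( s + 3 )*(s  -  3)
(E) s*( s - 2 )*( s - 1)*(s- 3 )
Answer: C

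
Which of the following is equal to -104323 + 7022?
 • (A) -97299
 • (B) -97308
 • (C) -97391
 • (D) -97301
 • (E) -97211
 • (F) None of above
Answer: D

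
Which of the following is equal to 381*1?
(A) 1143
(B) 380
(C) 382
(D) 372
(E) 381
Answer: E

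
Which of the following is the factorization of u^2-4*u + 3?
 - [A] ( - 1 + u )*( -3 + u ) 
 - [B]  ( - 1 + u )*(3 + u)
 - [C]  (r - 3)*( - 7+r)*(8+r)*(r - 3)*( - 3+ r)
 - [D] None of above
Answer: A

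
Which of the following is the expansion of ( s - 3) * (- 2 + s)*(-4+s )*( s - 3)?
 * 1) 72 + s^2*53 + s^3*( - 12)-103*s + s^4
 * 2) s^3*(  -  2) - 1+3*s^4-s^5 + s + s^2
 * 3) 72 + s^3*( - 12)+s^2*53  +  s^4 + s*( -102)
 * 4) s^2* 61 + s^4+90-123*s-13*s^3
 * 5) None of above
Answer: 3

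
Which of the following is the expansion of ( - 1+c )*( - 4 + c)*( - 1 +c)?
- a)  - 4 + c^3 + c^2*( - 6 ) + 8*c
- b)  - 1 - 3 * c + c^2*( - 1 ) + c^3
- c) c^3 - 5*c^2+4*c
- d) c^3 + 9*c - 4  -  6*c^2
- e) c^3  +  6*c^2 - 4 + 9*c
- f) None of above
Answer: d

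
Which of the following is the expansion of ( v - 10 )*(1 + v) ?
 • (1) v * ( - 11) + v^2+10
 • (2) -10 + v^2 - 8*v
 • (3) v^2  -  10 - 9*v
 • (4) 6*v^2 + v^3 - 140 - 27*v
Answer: 3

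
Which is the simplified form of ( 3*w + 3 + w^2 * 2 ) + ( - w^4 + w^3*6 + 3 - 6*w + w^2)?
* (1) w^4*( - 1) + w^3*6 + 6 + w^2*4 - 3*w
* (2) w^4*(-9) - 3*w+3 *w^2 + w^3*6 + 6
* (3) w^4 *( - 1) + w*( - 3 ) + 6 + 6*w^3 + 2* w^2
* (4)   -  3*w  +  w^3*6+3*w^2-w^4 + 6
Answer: 4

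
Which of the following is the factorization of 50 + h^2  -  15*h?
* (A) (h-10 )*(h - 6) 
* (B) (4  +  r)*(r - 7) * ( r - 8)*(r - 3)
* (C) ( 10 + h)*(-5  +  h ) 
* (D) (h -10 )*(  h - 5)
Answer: D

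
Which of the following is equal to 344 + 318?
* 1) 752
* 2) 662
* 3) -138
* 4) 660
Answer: 2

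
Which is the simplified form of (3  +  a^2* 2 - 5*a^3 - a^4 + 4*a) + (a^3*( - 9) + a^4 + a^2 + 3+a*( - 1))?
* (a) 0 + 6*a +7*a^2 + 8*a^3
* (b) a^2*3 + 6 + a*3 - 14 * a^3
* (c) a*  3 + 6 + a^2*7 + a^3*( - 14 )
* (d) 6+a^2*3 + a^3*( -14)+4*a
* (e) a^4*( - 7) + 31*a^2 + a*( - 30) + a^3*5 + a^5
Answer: b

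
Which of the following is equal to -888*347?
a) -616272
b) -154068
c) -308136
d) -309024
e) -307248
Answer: c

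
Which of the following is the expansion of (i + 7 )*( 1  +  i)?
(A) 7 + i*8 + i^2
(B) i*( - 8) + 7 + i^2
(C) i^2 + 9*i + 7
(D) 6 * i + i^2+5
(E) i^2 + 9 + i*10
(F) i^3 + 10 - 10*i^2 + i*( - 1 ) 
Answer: A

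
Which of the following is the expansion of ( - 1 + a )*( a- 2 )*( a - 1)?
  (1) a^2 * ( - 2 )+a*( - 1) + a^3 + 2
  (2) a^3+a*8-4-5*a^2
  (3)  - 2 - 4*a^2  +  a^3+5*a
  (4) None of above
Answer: 3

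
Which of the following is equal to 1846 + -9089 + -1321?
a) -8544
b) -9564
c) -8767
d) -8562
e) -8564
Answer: e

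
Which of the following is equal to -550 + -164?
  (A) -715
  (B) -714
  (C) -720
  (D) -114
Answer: B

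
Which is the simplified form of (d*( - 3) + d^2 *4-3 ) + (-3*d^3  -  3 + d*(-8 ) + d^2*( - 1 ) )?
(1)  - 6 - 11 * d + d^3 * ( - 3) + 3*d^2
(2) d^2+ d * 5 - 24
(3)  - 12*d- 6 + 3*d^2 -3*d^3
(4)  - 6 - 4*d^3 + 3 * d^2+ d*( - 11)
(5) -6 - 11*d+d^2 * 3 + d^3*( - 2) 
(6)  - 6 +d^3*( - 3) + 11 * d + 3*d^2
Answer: 1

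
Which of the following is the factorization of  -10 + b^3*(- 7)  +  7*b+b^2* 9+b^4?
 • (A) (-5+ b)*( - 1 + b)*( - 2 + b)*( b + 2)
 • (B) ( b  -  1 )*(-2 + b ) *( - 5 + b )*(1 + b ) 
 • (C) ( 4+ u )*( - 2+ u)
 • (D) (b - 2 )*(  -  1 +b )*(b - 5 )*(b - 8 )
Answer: B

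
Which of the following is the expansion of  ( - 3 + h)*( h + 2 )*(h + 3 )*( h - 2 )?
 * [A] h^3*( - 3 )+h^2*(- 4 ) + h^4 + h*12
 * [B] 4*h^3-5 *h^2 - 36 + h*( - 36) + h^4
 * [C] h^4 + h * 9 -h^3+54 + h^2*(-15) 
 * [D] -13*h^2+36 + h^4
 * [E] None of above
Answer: D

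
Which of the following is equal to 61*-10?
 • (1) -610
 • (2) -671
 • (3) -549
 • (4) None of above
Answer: 1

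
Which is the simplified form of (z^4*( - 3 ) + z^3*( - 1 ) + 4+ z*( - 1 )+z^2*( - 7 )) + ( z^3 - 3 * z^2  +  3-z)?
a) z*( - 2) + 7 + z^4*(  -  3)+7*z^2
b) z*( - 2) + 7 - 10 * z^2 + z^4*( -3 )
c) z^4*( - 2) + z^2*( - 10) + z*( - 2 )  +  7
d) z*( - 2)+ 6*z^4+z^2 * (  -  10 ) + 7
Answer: b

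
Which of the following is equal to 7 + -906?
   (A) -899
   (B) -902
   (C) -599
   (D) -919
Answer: A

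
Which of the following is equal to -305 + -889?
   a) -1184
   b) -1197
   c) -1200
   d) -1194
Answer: d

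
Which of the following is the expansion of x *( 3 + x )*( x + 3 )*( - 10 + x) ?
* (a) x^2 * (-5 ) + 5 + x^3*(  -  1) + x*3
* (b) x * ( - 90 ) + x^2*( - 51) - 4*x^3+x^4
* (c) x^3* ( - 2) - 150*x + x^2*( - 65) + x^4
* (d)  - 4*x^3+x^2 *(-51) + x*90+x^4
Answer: b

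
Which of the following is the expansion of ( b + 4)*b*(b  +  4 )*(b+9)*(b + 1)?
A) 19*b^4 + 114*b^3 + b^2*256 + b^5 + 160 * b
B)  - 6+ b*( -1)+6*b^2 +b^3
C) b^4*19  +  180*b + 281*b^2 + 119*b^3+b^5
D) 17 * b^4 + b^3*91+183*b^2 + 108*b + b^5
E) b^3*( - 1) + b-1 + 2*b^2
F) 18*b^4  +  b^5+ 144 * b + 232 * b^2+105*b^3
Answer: F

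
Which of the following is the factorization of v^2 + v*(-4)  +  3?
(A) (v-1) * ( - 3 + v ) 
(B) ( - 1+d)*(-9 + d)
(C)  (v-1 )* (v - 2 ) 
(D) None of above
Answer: A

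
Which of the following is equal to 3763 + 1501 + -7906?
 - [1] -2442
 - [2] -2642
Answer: 2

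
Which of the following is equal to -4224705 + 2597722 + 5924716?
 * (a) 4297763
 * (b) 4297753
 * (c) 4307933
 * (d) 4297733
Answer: d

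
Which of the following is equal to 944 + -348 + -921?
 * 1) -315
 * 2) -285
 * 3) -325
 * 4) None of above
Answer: 3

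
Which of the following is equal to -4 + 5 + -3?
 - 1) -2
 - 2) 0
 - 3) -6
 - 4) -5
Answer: 1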